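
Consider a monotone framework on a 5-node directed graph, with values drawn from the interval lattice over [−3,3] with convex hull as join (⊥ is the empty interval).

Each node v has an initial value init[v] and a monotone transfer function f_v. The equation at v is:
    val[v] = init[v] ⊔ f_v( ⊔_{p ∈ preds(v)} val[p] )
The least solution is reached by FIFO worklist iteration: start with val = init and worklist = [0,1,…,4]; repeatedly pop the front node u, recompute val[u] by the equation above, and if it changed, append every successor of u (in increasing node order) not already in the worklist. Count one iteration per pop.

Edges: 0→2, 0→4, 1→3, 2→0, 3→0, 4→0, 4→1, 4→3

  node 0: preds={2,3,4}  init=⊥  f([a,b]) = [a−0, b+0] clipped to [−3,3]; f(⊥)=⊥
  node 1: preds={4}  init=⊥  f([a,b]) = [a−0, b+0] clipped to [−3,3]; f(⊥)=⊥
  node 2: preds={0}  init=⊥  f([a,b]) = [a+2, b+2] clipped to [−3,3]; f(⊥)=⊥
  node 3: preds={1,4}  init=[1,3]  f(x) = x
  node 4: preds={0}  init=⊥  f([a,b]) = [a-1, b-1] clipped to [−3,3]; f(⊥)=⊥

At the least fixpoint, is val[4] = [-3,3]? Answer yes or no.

no

Trace (26 dequeues):
  [1] u=0 | in [1,3] | out [1,3] | prev ⊥ | push {}
  [2] u=1 | in ⊥ | out ⊥ | ==
  [3] u=2 | in [1,3] | out [3,3] | prev ⊥ | push {0}
  [4] u=3 | in ⊥ | out [1,3] | ==
  [5] u=4 | in [1,3] | out [0,2] | prev ⊥ | push {1,3}
  [6] u=0 | in [0,3] | out [0,3] | prev [1,3] | push {2,4}
  [7] u=1 | in [0,2] | out [0,2] | prev ⊥ | push {}
  [8] u=3 | in [0,2] | out [0,3] | prev [1,3] | push {0}
  [9] u=2 | in [0,3] | out [2,3] | prev [3,3] | push {}
  [10] u=4 | in [0,3] | out [-1,2] | prev [0,2] | push {1,3}
  [11] u=0 | in [-1,3] | out [-1,3] | prev [0,3] | push {2,4}
  [12] u=1 | in [-1,2] | out [-1,2] | prev [0,2] | push {}
  [13] u=3 | in [-1,2] | out [-1,3] | prev [0,3] | push {0}
  [14] u=2 | in [-1,3] | out [1,3] | prev [2,3] | push {}
  [15] u=4 | in [-1,3] | out [-2,2] | prev [-1,2] | push {1,3}
  [16] u=0 | in [-2,3] | out [-2,3] | prev [-1,3] | push {2,4}
  [17] u=1 | in [-2,2] | out [-2,2] | prev [-1,2] | push {}
  [18] u=3 | in [-2,2] | out [-2,3] | prev [-1,3] | push {0}
  [19] u=2 | in [-2,3] | out [0,3] | prev [1,3] | push {}
  [20] u=4 | in [-2,3] | out [-3,2] | prev [-2,2] | push {1,3}
  [21] u=0 | in [-3,3] | out [-3,3] | prev [-2,3] | push {2,4}
  [22] u=1 | in [-3,2] | out [-3,2] | prev [-2,2] | push {}
  [23] u=3 | in [-3,2] | out [-3,3] | prev [-2,3] | push {0}
  [24] u=2 | in [-3,3] | out [-1,3] | prev [0,3] | push {}
  [25] u=4 | in [-3,3] | out [-3,2] | ==
  [26] u=0 | in [-3,3] | out [-3,3] | ==

Converged values:
  [0] [-3,3]
  [1] [-3,2]
  [2] [-1,3]
  [3] [-3,3]
  [4] [-3,2]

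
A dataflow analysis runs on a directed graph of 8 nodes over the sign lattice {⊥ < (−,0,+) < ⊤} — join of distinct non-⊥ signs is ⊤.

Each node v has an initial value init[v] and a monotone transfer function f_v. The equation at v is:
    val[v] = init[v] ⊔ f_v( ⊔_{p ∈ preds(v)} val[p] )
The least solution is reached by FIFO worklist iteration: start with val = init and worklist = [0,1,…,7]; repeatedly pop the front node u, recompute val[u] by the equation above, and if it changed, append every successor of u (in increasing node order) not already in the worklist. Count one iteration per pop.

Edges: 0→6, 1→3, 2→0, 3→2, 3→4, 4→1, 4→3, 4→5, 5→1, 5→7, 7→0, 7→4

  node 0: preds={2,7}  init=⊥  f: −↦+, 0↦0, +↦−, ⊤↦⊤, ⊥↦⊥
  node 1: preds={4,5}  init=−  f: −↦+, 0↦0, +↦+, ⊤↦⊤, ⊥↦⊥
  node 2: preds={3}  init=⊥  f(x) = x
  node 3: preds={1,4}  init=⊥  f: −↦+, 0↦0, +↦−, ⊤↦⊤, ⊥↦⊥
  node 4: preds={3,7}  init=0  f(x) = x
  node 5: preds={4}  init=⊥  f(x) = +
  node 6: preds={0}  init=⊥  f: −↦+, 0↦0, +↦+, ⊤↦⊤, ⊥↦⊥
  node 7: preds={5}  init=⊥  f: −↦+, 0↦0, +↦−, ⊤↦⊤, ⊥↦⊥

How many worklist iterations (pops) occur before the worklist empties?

14

Iteration log — 14 steps:
  step 1. node 0  ⊔preds=⊥  new=⊥  stable
  step 2. node 1  ⊔preds=0  new=⊤  old=−  +wl: 
  step 3. node 2  ⊔preds=⊥  new=⊥  stable
  step 4. node 3  ⊔preds=⊤  new=⊤  old=⊥  +wl: 2
  step 5. node 4  ⊔preds=⊤  new=⊤  old=0  +wl: 1,3
  step 6. node 5  ⊔preds=⊤  new=+  old=⊥  +wl: 
  step 7. node 6  ⊔preds=⊥  new=⊥  stable
  step 8. node 7  ⊔preds=+  new=−  old=⊥  +wl: 0,4
  step 9. node 2  ⊔preds=⊤  new=⊤  old=⊥  +wl: 
  step 10. node 1  ⊔preds=⊤  new=⊤  stable
  step 11. node 3  ⊔preds=⊤  new=⊤  stable
  step 12. node 0  ⊔preds=⊤  new=⊤  old=⊥  +wl: 6
  step 13. node 4  ⊔preds=⊤  new=⊤  stable
  step 14. node 6  ⊔preds=⊤  new=⊤  old=⊥  +wl: 

Least fixpoint reached:
  node 0: ⊤
  node 1: ⊤
  node 2: ⊤
  node 3: ⊤
  node 4: ⊤
  node 5: +
  node 6: ⊤
  node 7: −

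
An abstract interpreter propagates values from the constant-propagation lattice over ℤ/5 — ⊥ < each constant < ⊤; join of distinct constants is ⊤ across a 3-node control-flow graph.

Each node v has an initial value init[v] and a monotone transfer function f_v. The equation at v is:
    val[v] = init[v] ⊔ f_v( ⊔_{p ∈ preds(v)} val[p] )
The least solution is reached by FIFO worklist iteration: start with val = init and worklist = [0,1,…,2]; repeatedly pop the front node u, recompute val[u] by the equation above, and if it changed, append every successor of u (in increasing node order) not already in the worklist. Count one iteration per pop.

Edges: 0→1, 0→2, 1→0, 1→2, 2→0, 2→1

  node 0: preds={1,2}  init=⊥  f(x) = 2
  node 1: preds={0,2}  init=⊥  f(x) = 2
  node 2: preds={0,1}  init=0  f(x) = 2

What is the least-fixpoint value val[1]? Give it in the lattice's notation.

Worklist (5 pops):
  #1 pop 0: in=0 → 2 (was ⊥); enqueue []
  #2 pop 1: in=⊤ → 2 (was ⊥); enqueue [0]
  #3 pop 2: in=2 → ⊤ (was 0); enqueue [1]
  #4 pop 0: in=⊤ → 2 (no change)
  #5 pop 1: in=⊤ → 2 (no change)

Fixpoint:
  val[0] = 2
  val[1] = 2
  val[2] = ⊤

2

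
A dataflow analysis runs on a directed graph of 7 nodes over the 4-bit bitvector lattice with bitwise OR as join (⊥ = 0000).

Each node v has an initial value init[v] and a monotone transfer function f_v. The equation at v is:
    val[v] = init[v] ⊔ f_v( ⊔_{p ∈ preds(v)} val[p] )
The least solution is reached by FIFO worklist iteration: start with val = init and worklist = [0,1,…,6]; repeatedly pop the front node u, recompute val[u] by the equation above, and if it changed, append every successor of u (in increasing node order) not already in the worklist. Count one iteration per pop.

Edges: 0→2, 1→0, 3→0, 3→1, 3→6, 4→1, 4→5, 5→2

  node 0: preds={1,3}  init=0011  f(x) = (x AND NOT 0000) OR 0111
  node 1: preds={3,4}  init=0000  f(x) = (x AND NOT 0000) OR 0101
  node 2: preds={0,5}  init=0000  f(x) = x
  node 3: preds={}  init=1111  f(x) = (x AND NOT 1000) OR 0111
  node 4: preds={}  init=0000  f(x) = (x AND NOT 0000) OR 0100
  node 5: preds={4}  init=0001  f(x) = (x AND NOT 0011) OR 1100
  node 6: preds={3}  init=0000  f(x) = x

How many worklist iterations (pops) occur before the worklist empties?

Iteration log — 10 steps:
  step 1. node 0  ⊔preds=1111  new=1111  old=0011  +wl: 
  step 2. node 1  ⊔preds=1111  new=1111  old=0000  +wl: 0
  step 3. node 2  ⊔preds=1111  new=1111  old=0000  +wl: 
  step 4. node 3  ⊔preds=0000  new=1111  stable
  step 5. node 4  ⊔preds=0000  new=0100  old=0000  +wl: 1
  step 6. node 5  ⊔preds=0100  new=1101  old=0001  +wl: 2
  step 7. node 6  ⊔preds=1111  new=1111  old=0000  +wl: 
  step 8. node 0  ⊔preds=1111  new=1111  stable
  step 9. node 1  ⊔preds=1111  new=1111  stable
  step 10. node 2  ⊔preds=1111  new=1111  stable

Least fixpoint reached:
  node 0: 1111
  node 1: 1111
  node 2: 1111
  node 3: 1111
  node 4: 0100
  node 5: 1101
  node 6: 1111

10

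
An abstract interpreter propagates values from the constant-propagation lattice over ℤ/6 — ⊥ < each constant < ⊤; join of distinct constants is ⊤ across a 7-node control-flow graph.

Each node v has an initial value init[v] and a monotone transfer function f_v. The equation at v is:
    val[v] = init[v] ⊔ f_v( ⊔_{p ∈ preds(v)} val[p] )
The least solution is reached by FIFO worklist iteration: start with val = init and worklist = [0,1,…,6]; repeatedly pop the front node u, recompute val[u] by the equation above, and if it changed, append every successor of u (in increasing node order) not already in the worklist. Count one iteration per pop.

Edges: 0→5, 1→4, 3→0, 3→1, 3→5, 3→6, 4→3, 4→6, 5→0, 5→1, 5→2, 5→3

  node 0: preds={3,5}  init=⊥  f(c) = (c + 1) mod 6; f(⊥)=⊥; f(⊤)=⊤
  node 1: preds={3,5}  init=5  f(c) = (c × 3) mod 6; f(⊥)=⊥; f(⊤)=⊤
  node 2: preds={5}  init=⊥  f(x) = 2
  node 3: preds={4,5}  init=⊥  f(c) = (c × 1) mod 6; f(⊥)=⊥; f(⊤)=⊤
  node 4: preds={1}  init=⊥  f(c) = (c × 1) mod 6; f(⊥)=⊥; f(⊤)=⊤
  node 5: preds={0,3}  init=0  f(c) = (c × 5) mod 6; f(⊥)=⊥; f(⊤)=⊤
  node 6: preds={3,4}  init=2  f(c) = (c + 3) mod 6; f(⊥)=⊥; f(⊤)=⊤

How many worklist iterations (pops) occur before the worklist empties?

Worklist (15 pops):
  #1 pop 0: in=0 → 1 (was ⊥); enqueue []
  #2 pop 1: in=0 → ⊤ (was 5); enqueue []
  #3 pop 2: in=0 → 2 (was ⊥); enqueue []
  #4 pop 3: in=0 → 0 (was ⊥); enqueue [0,1]
  #5 pop 4: in=⊤ → ⊤ (was ⊥); enqueue [3]
  #6 pop 5: in=⊤ → ⊤ (was 0); enqueue [2]
  #7 pop 6: in=⊤ → ⊤ (was 2); enqueue []
  #8 pop 0: in=⊤ → ⊤ (was 1); enqueue [5]
  #9 pop 1: in=⊤ → ⊤ (no change)
  #10 pop 3: in=⊤ → ⊤ (was 0); enqueue [0,1,6]
  #11 pop 2: in=⊤ → 2 (no change)
  #12 pop 5: in=⊤ → ⊤ (no change)
  #13 pop 0: in=⊤ → ⊤ (no change)
  #14 pop 1: in=⊤ → ⊤ (no change)
  #15 pop 6: in=⊤ → ⊤ (no change)

Fixpoint:
  val[0] = ⊤
  val[1] = ⊤
  val[2] = 2
  val[3] = ⊤
  val[4] = ⊤
  val[5] = ⊤
  val[6] = ⊤

15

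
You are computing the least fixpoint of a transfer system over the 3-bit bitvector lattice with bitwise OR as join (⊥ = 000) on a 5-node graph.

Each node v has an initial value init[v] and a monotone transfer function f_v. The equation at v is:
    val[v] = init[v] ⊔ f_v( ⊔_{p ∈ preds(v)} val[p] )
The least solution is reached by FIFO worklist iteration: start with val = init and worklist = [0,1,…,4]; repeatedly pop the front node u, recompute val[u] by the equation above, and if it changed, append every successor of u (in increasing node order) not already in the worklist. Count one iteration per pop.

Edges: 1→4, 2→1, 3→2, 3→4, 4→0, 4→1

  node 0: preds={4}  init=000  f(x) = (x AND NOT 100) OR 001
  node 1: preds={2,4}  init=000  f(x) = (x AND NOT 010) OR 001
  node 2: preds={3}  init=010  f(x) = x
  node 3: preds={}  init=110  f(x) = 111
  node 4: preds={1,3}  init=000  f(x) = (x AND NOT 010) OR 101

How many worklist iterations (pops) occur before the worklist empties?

Trace (10 dequeues):
  [1] u=0 | in 000 | out 001 | prev 000 | push {}
  [2] u=1 | in 010 | out 001 | prev 000 | push {}
  [3] u=2 | in 110 | out 110 | prev 010 | push {1}
  [4] u=3 | in 000 | out 111 | prev 110 | push {2}
  [5] u=4 | in 111 | out 101 | prev 000 | push {0}
  [6] u=1 | in 111 | out 101 | prev 001 | push {4}
  [7] u=2 | in 111 | out 111 | prev 110 | push {1}
  [8] u=0 | in 101 | out 001 | ==
  [9] u=4 | in 111 | out 101 | ==
  [10] u=1 | in 111 | out 101 | ==

Converged values:
  [0] 001
  [1] 101
  [2] 111
  [3] 111
  [4] 101

10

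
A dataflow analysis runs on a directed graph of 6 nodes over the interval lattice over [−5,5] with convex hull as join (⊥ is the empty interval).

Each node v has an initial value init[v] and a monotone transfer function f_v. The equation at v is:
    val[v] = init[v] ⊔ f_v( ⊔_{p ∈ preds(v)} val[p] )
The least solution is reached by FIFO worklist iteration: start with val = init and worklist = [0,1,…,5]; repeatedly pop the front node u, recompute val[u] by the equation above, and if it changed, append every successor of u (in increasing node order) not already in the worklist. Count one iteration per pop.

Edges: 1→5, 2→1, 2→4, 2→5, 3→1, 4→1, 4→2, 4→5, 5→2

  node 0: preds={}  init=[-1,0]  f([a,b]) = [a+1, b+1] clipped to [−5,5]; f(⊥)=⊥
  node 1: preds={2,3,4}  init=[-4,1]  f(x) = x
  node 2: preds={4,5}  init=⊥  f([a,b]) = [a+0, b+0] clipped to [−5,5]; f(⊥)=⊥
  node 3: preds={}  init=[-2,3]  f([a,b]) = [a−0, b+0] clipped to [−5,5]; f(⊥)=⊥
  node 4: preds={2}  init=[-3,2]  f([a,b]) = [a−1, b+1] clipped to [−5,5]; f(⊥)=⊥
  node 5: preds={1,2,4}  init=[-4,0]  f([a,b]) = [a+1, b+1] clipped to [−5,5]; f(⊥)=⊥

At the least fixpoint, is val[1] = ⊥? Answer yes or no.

Iteration log — 16 steps:
  step 1. node 0  ⊔preds=⊥  new=[-1,0]  stable
  step 2. node 1  ⊔preds=[-3,3]  new=[-4,3]  old=[-4,1]  +wl: 
  step 3. node 2  ⊔preds=[-4,2]  new=[-4,2]  old=⊥  +wl: 1
  step 4. node 3  ⊔preds=⊥  new=[-2,3]  stable
  step 5. node 4  ⊔preds=[-4,2]  new=[-5,3]  old=[-3,2]  +wl: 2
  step 6. node 5  ⊔preds=[-5,3]  new=[-4,4]  old=[-4,0]  +wl: 
  step 7. node 1  ⊔preds=[-5,3]  new=[-5,3]  old=[-4,3]  +wl: 5
  step 8. node 2  ⊔preds=[-5,4]  new=[-5,4]  old=[-4,2]  +wl: 1,4
  step 9. node 5  ⊔preds=[-5,4]  new=[-4,5]  old=[-4,4]  +wl: 2
  step 10. node 1  ⊔preds=[-5,4]  new=[-5,4]  old=[-5,3]  +wl: 5
  step 11. node 4  ⊔preds=[-5,4]  new=[-5,5]  old=[-5,3]  +wl: 1
  step 12. node 2  ⊔preds=[-5,5]  new=[-5,5]  old=[-5,4]  +wl: 4
  step 13. node 5  ⊔preds=[-5,5]  new=[-4,5]  stable
  step 14. node 1  ⊔preds=[-5,5]  new=[-5,5]  old=[-5,4]  +wl: 5
  step 15. node 4  ⊔preds=[-5,5]  new=[-5,5]  stable
  step 16. node 5  ⊔preds=[-5,5]  new=[-4,5]  stable

Least fixpoint reached:
  node 0: [-1,0]
  node 1: [-5,5]
  node 2: [-5,5]
  node 3: [-2,3]
  node 4: [-5,5]
  node 5: [-4,5]

no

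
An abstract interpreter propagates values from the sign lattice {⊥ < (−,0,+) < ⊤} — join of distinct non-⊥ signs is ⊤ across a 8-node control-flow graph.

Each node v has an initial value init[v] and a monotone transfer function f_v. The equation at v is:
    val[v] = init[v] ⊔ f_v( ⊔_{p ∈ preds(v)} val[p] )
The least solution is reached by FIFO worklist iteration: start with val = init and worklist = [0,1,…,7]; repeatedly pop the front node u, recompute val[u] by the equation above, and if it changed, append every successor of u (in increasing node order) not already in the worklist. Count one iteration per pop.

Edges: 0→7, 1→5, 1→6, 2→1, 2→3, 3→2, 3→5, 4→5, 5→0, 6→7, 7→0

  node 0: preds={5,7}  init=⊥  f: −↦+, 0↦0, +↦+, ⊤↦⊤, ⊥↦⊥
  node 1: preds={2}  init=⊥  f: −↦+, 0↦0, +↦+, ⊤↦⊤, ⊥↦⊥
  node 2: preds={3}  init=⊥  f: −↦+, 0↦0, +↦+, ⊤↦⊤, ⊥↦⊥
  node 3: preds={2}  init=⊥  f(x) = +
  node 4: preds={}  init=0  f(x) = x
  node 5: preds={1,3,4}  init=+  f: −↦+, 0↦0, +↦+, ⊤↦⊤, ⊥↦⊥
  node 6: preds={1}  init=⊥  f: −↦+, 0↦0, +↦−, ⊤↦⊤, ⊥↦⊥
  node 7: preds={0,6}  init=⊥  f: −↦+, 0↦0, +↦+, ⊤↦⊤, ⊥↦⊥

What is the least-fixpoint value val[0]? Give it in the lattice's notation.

⊤

Iteration log — 17 steps:
  step 1. node 0  ⊔preds=+  new=+  old=⊥  +wl: 
  step 2. node 1  ⊔preds=⊥  new=⊥  stable
  step 3. node 2  ⊔preds=⊥  new=⊥  stable
  step 4. node 3  ⊔preds=⊥  new=+  old=⊥  +wl: 2
  step 5. node 4  ⊔preds=⊥  new=0  stable
  step 6. node 5  ⊔preds=⊤  new=⊤  old=+  +wl: 0
  step 7. node 6  ⊔preds=⊥  new=⊥  stable
  step 8. node 7  ⊔preds=+  new=+  old=⊥  +wl: 
  step 9. node 2  ⊔preds=+  new=+  old=⊥  +wl: 1,3
  step 10. node 0  ⊔preds=⊤  new=⊤  old=+  +wl: 7
  step 11. node 1  ⊔preds=+  new=+  old=⊥  +wl: 5,6
  step 12. node 3  ⊔preds=+  new=+  stable
  step 13. node 7  ⊔preds=⊤  new=⊤  old=+  +wl: 0
  step 14. node 5  ⊔preds=⊤  new=⊤  stable
  step 15. node 6  ⊔preds=+  new=−  old=⊥  +wl: 7
  step 16. node 0  ⊔preds=⊤  new=⊤  stable
  step 17. node 7  ⊔preds=⊤  new=⊤  stable

Least fixpoint reached:
  node 0: ⊤
  node 1: +
  node 2: +
  node 3: +
  node 4: 0
  node 5: ⊤
  node 6: −
  node 7: ⊤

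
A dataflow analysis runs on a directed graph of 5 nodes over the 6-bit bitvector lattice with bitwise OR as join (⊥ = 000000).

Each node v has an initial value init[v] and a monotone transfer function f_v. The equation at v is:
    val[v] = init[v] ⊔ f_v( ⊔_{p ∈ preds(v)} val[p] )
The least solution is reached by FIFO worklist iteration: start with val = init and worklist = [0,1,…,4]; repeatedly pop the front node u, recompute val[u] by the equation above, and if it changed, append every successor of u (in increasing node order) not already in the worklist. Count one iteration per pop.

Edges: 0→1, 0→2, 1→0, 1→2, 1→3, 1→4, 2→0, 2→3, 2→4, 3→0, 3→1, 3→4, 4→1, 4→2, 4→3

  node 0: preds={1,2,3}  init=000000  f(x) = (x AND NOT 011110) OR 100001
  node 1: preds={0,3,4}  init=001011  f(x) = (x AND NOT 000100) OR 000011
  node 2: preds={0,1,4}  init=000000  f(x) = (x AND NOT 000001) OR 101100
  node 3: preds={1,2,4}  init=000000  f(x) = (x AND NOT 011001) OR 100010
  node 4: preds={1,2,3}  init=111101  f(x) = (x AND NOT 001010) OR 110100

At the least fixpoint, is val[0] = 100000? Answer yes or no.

no

Iteration log — 7 steps:
  step 1. node 0  ⊔preds=001011  new=100001  old=000000  +wl: 
  step 2. node 1  ⊔preds=111101  new=111011  old=001011  +wl: 0
  step 3. node 2  ⊔preds=111111  new=111110  old=000000  +wl: 
  step 4. node 3  ⊔preds=111111  new=100110  old=000000  +wl: 1
  step 5. node 4  ⊔preds=111111  new=111101  stable
  step 6. node 0  ⊔preds=111111  new=100001  stable
  step 7. node 1  ⊔preds=111111  new=111011  stable

Least fixpoint reached:
  node 0: 100001
  node 1: 111011
  node 2: 111110
  node 3: 100110
  node 4: 111101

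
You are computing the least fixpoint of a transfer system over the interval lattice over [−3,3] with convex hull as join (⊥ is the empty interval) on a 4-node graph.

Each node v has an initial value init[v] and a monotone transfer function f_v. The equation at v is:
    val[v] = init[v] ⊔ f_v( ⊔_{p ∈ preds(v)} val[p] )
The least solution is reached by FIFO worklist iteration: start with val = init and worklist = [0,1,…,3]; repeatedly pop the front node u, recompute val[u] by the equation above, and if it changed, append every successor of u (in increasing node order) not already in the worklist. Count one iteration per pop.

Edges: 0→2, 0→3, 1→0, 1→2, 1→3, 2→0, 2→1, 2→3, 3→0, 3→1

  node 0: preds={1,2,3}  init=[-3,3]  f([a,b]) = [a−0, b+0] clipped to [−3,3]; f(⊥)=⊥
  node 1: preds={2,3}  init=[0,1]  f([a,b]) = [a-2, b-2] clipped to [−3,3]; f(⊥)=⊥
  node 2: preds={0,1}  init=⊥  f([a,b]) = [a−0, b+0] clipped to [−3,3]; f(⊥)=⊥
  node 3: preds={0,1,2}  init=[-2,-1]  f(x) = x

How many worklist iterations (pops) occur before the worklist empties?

6

Trace (6 dequeues):
  [1] u=0 | in [-2,1] | out [-3,3] | ==
  [2] u=1 | in [-2,-1] | out [-3,1] | prev [0,1] | push {0}
  [3] u=2 | in [-3,3] | out [-3,3] | prev ⊥ | push {1}
  [4] u=3 | in [-3,3] | out [-3,3] | prev [-2,-1] | push {}
  [5] u=0 | in [-3,3] | out [-3,3] | ==
  [6] u=1 | in [-3,3] | out [-3,1] | ==

Converged values:
  [0] [-3,3]
  [1] [-3,1]
  [2] [-3,3]
  [3] [-3,3]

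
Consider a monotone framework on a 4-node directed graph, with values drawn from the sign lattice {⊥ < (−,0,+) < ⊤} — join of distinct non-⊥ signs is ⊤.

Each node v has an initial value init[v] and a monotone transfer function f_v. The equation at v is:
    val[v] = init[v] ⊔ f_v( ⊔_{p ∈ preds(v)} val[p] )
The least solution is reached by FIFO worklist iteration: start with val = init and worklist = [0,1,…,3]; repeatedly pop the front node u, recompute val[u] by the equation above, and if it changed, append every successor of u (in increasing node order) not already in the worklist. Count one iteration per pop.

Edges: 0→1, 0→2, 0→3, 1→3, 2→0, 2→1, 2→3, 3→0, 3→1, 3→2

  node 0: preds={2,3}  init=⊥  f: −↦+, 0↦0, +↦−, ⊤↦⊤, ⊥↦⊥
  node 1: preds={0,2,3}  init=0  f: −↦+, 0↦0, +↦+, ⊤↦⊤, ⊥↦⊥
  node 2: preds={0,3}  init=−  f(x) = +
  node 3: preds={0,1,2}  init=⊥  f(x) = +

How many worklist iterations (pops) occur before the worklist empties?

Worklist (8 pops):
  #1 pop 0: in=− → + (was ⊥); enqueue []
  #2 pop 1: in=⊤ → ⊤ (was 0); enqueue []
  #3 pop 2: in=+ → ⊤ (was −); enqueue [0,1]
  #4 pop 3: in=⊤ → + (was ⊥); enqueue [2]
  #5 pop 0: in=⊤ → ⊤ (was +); enqueue [3]
  #6 pop 1: in=⊤ → ⊤ (no change)
  #7 pop 2: in=⊤ → ⊤ (no change)
  #8 pop 3: in=⊤ → + (no change)

Fixpoint:
  val[0] = ⊤
  val[1] = ⊤
  val[2] = ⊤
  val[3] = +

8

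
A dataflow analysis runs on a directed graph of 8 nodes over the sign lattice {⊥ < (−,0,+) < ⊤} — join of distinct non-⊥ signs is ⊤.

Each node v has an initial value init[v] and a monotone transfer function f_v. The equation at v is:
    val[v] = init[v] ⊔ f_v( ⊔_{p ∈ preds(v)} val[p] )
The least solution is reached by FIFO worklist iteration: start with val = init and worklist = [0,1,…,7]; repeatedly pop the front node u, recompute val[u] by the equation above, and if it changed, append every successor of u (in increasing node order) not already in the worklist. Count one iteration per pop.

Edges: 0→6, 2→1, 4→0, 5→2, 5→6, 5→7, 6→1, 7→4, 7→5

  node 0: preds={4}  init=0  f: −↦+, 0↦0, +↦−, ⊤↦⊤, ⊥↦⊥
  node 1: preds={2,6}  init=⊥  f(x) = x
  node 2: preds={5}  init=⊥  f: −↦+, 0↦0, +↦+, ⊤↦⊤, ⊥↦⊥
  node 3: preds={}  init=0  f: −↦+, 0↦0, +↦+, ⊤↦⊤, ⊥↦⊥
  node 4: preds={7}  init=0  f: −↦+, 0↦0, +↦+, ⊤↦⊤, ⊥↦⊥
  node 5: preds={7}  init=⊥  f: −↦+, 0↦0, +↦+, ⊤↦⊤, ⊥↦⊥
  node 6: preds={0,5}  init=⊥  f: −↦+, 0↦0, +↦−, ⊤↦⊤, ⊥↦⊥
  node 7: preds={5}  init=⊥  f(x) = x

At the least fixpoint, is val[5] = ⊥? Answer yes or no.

Trace (9 dequeues):
  [1] u=0 | in 0 | out 0 | ==
  [2] u=1 | in ⊥ | out ⊥ | ==
  [3] u=2 | in ⊥ | out ⊥ | ==
  [4] u=3 | in ⊥ | out 0 | ==
  [5] u=4 | in ⊥ | out 0 | ==
  [6] u=5 | in ⊥ | out ⊥ | ==
  [7] u=6 | in 0 | out 0 | prev ⊥ | push {1}
  [8] u=7 | in ⊥ | out ⊥ | ==
  [9] u=1 | in 0 | out 0 | prev ⊥ | push {}

Converged values:
  [0] 0
  [1] 0
  [2] ⊥
  [3] 0
  [4] 0
  [5] ⊥
  [6] 0
  [7] ⊥

yes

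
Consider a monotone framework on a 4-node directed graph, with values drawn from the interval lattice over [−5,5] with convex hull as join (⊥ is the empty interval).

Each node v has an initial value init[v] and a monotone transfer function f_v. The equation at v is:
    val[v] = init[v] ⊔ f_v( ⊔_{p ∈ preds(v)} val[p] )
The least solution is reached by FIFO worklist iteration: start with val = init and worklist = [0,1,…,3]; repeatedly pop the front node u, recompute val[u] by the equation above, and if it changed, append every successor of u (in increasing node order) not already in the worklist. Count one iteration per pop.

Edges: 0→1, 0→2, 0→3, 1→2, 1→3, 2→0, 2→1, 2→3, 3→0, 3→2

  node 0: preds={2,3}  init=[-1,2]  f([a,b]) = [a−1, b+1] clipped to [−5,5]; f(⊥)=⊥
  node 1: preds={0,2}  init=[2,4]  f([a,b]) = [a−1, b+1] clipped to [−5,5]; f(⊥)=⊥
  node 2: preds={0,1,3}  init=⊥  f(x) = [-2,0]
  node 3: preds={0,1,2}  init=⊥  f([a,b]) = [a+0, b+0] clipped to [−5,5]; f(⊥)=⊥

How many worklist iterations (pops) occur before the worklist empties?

14

Iteration log — 14 steps:
  step 1. node 0  ⊔preds=⊥  new=[-1,2]  stable
  step 2. node 1  ⊔preds=[-1,2]  new=[-2,4]  old=[2,4]  +wl: 
  step 3. node 2  ⊔preds=[-2,4]  new=[-2,0]  old=⊥  +wl: 0,1
  step 4. node 3  ⊔preds=[-2,4]  new=[-2,4]  old=⊥  +wl: 2
  step 5. node 0  ⊔preds=[-2,4]  new=[-3,5]  old=[-1,2]  +wl: 3
  step 6. node 1  ⊔preds=[-3,5]  new=[-4,5]  old=[-2,4]  +wl: 
  step 7. node 2  ⊔preds=[-4,5]  new=[-2,0]  stable
  step 8. node 3  ⊔preds=[-4,5]  new=[-4,5]  old=[-2,4]  +wl: 0,2
  step 9. node 0  ⊔preds=[-4,5]  new=[-5,5]  old=[-3,5]  +wl: 1,3
  step 10. node 2  ⊔preds=[-5,5]  new=[-2,0]  stable
  step 11. node 1  ⊔preds=[-5,5]  new=[-5,5]  old=[-4,5]  +wl: 2
  step 12. node 3  ⊔preds=[-5,5]  new=[-5,5]  old=[-4,5]  +wl: 0
  step 13. node 2  ⊔preds=[-5,5]  new=[-2,0]  stable
  step 14. node 0  ⊔preds=[-5,5]  new=[-5,5]  stable

Least fixpoint reached:
  node 0: [-5,5]
  node 1: [-5,5]
  node 2: [-2,0]
  node 3: [-5,5]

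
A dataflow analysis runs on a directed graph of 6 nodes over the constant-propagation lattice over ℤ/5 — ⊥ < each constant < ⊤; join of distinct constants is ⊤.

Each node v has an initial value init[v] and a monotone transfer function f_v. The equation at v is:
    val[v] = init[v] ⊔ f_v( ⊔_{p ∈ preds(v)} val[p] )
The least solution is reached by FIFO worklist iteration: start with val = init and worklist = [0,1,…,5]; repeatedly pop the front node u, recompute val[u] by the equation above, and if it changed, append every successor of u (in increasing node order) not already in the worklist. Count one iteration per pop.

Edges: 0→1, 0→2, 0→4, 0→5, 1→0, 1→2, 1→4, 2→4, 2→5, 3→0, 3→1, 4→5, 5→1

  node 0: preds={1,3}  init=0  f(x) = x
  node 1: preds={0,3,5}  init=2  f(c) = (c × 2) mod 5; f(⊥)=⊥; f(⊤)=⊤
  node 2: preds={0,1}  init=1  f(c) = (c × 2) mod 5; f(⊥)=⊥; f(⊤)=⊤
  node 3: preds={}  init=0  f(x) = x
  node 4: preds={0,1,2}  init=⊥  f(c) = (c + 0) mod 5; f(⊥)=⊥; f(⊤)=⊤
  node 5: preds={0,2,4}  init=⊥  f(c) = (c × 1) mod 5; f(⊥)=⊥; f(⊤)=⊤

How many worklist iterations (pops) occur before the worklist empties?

Iteration log — 8 steps:
  step 1. node 0  ⊔preds=⊤  new=⊤  old=0  +wl: 
  step 2. node 1  ⊔preds=⊤  new=⊤  old=2  +wl: 0
  step 3. node 2  ⊔preds=⊤  new=⊤  old=1  +wl: 
  step 4. node 3  ⊔preds=⊥  new=0  stable
  step 5. node 4  ⊔preds=⊤  new=⊤  old=⊥  +wl: 
  step 6. node 5  ⊔preds=⊤  new=⊤  old=⊥  +wl: 1
  step 7. node 0  ⊔preds=⊤  new=⊤  stable
  step 8. node 1  ⊔preds=⊤  new=⊤  stable

Least fixpoint reached:
  node 0: ⊤
  node 1: ⊤
  node 2: ⊤
  node 3: 0
  node 4: ⊤
  node 5: ⊤

8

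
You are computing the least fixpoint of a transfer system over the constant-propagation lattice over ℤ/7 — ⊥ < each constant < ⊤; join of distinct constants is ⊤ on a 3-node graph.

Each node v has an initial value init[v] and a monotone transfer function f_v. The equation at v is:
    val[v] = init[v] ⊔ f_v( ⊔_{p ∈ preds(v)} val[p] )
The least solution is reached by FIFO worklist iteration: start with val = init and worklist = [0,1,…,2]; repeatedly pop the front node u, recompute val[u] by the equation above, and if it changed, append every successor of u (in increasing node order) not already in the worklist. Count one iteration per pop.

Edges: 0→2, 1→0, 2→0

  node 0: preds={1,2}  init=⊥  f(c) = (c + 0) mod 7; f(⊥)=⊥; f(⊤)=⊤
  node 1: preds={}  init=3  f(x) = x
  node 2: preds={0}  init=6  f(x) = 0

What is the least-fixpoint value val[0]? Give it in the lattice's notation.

Worklist (4 pops):
  #1 pop 0: in=⊤ → ⊤ (was ⊥); enqueue []
  #2 pop 1: in=⊥ → 3 (no change)
  #3 pop 2: in=⊤ → ⊤ (was 6); enqueue [0]
  #4 pop 0: in=⊤ → ⊤ (no change)

Fixpoint:
  val[0] = ⊤
  val[1] = 3
  val[2] = ⊤

⊤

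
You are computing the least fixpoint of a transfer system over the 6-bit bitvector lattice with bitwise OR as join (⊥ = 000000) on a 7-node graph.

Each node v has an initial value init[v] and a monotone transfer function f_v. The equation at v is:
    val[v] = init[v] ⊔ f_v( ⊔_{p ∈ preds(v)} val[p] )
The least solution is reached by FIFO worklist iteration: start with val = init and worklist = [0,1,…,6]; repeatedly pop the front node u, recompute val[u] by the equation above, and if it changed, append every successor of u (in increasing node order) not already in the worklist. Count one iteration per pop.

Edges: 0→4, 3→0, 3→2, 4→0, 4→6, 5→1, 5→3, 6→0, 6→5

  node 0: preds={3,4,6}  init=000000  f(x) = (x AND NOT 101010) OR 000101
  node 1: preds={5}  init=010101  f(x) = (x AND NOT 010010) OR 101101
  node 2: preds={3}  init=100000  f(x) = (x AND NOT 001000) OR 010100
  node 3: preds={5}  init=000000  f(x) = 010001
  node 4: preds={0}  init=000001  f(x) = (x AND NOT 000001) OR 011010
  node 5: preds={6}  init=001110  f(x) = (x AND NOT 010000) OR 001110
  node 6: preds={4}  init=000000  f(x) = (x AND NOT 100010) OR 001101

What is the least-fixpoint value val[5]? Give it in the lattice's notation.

Iteration log — 13 steps:
  step 1. node 0  ⊔preds=000001  new=000101  old=000000  +wl: 
  step 2. node 1  ⊔preds=001110  new=111101  old=010101  +wl: 
  step 3. node 2  ⊔preds=000000  new=110100  old=100000  +wl: 
  step 4. node 3  ⊔preds=001110  new=010001  old=000000  +wl: 0,2
  step 5. node 4  ⊔preds=000101  new=011111  old=000001  +wl: 
  step 6. node 5  ⊔preds=000000  new=001110  stable
  step 7. node 6  ⊔preds=011111  new=011101  old=000000  +wl: 5
  step 8. node 0  ⊔preds=011111  new=010101  old=000101  +wl: 4
  step 9. node 2  ⊔preds=010001  new=110101  old=110100  +wl: 
  step 10. node 5  ⊔preds=011101  new=001111  old=001110  +wl: 1,3
  step 11. node 4  ⊔preds=010101  new=011111  stable
  step 12. node 1  ⊔preds=001111  new=111101  stable
  step 13. node 3  ⊔preds=001111  new=010001  stable

Least fixpoint reached:
  node 0: 010101
  node 1: 111101
  node 2: 110101
  node 3: 010001
  node 4: 011111
  node 5: 001111
  node 6: 011101

001111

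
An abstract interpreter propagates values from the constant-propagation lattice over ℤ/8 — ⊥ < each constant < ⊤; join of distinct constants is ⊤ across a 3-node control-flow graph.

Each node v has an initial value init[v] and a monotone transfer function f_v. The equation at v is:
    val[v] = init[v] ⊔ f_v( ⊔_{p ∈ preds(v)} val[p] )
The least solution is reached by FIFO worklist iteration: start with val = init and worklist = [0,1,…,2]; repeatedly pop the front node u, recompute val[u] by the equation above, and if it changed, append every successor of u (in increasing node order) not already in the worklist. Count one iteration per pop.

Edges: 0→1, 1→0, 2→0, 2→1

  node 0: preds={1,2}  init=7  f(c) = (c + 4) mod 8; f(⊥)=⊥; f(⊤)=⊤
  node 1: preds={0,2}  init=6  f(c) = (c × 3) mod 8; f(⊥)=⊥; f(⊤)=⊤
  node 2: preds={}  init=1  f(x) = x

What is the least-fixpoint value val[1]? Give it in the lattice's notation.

⊤

Trace (4 dequeues):
  [1] u=0 | in ⊤ | out ⊤ | prev 7 | push {}
  [2] u=1 | in ⊤ | out ⊤ | prev 6 | push {0}
  [3] u=2 | in ⊥ | out 1 | ==
  [4] u=0 | in ⊤ | out ⊤ | ==

Converged values:
  [0] ⊤
  [1] ⊤
  [2] 1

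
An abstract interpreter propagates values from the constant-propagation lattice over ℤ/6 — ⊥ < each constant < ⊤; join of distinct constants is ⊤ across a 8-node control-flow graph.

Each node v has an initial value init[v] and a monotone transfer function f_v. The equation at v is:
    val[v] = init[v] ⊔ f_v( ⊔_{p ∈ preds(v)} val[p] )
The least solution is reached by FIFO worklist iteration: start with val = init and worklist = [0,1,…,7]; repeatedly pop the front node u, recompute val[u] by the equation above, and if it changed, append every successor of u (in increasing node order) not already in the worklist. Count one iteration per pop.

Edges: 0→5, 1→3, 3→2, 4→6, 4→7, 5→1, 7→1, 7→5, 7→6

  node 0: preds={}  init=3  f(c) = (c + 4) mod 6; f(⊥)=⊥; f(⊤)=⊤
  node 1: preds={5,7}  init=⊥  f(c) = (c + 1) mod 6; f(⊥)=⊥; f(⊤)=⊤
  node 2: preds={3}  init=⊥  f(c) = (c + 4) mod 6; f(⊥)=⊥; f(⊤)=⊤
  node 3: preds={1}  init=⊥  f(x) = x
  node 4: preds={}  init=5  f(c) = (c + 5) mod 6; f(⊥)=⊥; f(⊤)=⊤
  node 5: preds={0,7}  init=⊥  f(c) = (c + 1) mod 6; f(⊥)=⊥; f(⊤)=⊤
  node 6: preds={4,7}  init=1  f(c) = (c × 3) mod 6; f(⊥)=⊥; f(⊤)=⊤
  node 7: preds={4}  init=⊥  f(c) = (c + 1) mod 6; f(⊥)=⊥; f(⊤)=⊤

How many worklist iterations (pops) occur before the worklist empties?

Trace (14 dequeues):
  [1] u=0 | in ⊥ | out 3 | ==
  [2] u=1 | in ⊥ | out ⊥ | ==
  [3] u=2 | in ⊥ | out ⊥ | ==
  [4] u=3 | in ⊥ | out ⊥ | ==
  [5] u=4 | in ⊥ | out 5 | ==
  [6] u=5 | in 3 | out 4 | prev ⊥ | push {1}
  [7] u=6 | in 5 | out ⊤ | prev 1 | push {}
  [8] u=7 | in 5 | out 0 | prev ⊥ | push {5,6}
  [9] u=1 | in ⊤ | out ⊤ | prev ⊥ | push {3}
  [10] u=5 | in ⊤ | out ⊤ | prev 4 | push {1}
  [11] u=6 | in ⊤ | out ⊤ | ==
  [12] u=3 | in ⊤ | out ⊤ | prev ⊥ | push {2}
  [13] u=1 | in ⊤ | out ⊤ | ==
  [14] u=2 | in ⊤ | out ⊤ | prev ⊥ | push {}

Converged values:
  [0] 3
  [1] ⊤
  [2] ⊤
  [3] ⊤
  [4] 5
  [5] ⊤
  [6] ⊤
  [7] 0

14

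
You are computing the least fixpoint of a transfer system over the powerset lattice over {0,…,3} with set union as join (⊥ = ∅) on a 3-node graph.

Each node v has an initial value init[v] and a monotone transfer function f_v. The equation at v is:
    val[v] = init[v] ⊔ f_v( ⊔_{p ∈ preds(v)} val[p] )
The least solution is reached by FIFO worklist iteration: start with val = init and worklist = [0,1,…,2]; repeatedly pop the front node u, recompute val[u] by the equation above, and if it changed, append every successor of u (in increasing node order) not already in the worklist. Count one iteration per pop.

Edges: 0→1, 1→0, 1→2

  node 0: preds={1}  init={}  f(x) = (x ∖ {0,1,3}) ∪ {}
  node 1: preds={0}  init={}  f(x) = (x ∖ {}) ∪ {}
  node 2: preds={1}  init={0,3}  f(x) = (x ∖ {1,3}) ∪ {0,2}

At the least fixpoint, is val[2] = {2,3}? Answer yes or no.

no

Worklist (3 pops):
  #1 pop 0: in={} → {} (no change)
  #2 pop 1: in={} → {} (no change)
  #3 pop 2: in={} → {0,2,3} (was {0,3}); enqueue []

Fixpoint:
  val[0] = {}
  val[1] = {}
  val[2] = {0,2,3}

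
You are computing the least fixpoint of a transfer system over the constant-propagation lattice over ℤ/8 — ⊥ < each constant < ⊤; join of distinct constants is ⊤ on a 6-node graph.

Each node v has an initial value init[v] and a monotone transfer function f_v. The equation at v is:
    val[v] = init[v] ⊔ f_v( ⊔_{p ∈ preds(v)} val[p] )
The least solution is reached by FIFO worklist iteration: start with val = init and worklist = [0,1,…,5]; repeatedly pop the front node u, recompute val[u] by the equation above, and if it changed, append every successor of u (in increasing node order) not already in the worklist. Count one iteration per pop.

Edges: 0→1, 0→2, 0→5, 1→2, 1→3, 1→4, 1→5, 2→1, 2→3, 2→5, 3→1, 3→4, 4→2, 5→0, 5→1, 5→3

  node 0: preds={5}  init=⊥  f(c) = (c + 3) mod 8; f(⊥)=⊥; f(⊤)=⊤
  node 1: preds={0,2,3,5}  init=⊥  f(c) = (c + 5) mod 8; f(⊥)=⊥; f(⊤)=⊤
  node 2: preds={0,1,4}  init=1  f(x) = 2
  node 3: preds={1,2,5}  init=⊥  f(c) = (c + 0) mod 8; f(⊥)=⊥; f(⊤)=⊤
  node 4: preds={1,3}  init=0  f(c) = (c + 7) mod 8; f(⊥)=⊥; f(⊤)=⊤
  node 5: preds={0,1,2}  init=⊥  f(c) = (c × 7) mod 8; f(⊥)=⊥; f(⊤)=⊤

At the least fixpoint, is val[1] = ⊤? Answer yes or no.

Trace (14 dequeues):
  [1] u=0 | in ⊥ | out ⊥ | ==
  [2] u=1 | in 1 | out 6 | prev ⊥ | push {}
  [3] u=2 | in ⊤ | out ⊤ | prev 1 | push {1}
  [4] u=3 | in ⊤ | out ⊤ | prev ⊥ | push {}
  [5] u=4 | in ⊤ | out ⊤ | prev 0 | push {2}
  [6] u=5 | in ⊤ | out ⊤ | prev ⊥ | push {0,3}
  [7] u=1 | in ⊤ | out ⊤ | prev 6 | push {4,5}
  [8] u=2 | in ⊤ | out ⊤ | ==
  [9] u=0 | in ⊤ | out ⊤ | prev ⊥ | push {1,2}
  [10] u=3 | in ⊤ | out ⊤ | ==
  [11] u=4 | in ⊤ | out ⊤ | ==
  [12] u=5 | in ⊤ | out ⊤ | ==
  [13] u=1 | in ⊤ | out ⊤ | ==
  [14] u=2 | in ⊤ | out ⊤ | ==

Converged values:
  [0] ⊤
  [1] ⊤
  [2] ⊤
  [3] ⊤
  [4] ⊤
  [5] ⊤

yes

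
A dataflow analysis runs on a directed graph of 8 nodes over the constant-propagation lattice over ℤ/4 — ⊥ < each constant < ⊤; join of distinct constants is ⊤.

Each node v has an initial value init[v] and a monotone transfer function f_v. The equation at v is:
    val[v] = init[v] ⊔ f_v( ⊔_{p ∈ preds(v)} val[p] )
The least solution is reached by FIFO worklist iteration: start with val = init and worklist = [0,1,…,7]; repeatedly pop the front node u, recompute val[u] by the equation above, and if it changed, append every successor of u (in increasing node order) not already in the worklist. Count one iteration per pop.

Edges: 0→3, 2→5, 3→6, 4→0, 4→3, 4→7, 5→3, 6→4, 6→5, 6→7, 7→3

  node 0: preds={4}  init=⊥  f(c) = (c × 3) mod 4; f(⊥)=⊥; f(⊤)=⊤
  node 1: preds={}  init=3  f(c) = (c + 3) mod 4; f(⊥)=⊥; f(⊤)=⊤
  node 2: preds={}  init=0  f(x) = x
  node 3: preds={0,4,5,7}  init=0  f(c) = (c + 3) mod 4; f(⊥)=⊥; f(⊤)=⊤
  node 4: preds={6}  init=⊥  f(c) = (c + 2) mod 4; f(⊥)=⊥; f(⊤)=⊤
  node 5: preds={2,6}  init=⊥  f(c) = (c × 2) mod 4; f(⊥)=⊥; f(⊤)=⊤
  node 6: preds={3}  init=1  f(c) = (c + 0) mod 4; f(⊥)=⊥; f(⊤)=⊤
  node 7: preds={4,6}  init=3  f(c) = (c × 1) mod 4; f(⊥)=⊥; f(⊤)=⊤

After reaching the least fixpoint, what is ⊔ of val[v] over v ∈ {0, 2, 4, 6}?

Worklist (15 pops):
  #1 pop 0: in=⊥ → ⊥ (no change)
  #2 pop 1: in=⊥ → 3 (no change)
  #3 pop 2: in=⊥ → 0 (no change)
  #4 pop 3: in=3 → ⊤ (was 0); enqueue []
  #5 pop 4: in=1 → 3 (was ⊥); enqueue [0,3]
  #6 pop 5: in=⊤ → ⊤ (was ⊥); enqueue []
  #7 pop 6: in=⊤ → ⊤ (was 1); enqueue [4,5]
  #8 pop 7: in=⊤ → ⊤ (was 3); enqueue []
  #9 pop 0: in=3 → 1 (was ⊥); enqueue []
  #10 pop 3: in=⊤ → ⊤ (no change)
  #11 pop 4: in=⊤ → ⊤ (was 3); enqueue [0,3,7]
  #12 pop 5: in=⊤ → ⊤ (no change)
  #13 pop 0: in=⊤ → ⊤ (was 1); enqueue []
  #14 pop 3: in=⊤ → ⊤ (no change)
  #15 pop 7: in=⊤ → ⊤ (no change)

Fixpoint:
  val[0] = ⊤
  val[1] = 3
  val[2] = 0
  val[3] = ⊤
  val[4] = ⊤
  val[5] = ⊤
  val[6] = ⊤
  val[7] = ⊤

⊤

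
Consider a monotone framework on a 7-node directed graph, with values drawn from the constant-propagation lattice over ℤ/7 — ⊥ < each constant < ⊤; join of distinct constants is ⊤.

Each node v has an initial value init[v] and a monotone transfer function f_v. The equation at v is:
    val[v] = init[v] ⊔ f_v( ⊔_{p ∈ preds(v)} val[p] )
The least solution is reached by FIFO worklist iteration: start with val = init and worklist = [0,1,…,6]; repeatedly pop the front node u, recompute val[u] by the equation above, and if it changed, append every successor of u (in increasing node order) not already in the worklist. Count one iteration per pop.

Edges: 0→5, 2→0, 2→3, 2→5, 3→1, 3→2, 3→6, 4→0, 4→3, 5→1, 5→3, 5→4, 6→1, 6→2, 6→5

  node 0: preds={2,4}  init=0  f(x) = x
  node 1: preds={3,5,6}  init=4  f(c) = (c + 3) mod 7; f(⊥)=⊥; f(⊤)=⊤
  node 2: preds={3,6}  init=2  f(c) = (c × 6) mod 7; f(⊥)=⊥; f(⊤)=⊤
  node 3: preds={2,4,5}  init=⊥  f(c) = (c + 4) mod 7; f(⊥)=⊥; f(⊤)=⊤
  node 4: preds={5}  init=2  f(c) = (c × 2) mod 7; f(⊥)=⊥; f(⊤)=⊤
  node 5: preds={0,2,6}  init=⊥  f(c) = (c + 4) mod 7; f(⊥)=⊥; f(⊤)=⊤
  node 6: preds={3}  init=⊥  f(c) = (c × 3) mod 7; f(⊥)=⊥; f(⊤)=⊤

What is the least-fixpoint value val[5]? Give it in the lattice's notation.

Iteration log — 20 steps:
  step 1. node 0  ⊔preds=2  new=⊤  old=0  +wl: 
  step 2. node 1  ⊔preds=⊥  new=4  stable
  step 3. node 2  ⊔preds=⊥  new=2  stable
  step 4. node 3  ⊔preds=2  new=6  old=⊥  +wl: 1,2
  step 5. node 4  ⊔preds=⊥  new=2  stable
  step 6. node 5  ⊔preds=⊤  new=⊤  old=⊥  +wl: 3,4
  step 7. node 6  ⊔preds=6  new=4  old=⊥  +wl: 5
  step 8. node 1  ⊔preds=⊤  new=⊤  old=4  +wl: 
  step 9. node 2  ⊔preds=⊤  new=⊤  old=2  +wl: 0
  step 10. node 3  ⊔preds=⊤  new=⊤  old=6  +wl: 1,2,6
  step 11. node 4  ⊔preds=⊤  new=⊤  old=2  +wl: 3
  step 12. node 5  ⊔preds=⊤  new=⊤  stable
  step 13. node 0  ⊔preds=⊤  new=⊤  stable
  step 14. node 1  ⊔preds=⊤  new=⊤  stable
  step 15. node 2  ⊔preds=⊤  new=⊤  stable
  step 16. node 6  ⊔preds=⊤  new=⊤  old=4  +wl: 1,2,5
  step 17. node 3  ⊔preds=⊤  new=⊤  stable
  step 18. node 1  ⊔preds=⊤  new=⊤  stable
  step 19. node 2  ⊔preds=⊤  new=⊤  stable
  step 20. node 5  ⊔preds=⊤  new=⊤  stable

Least fixpoint reached:
  node 0: ⊤
  node 1: ⊤
  node 2: ⊤
  node 3: ⊤
  node 4: ⊤
  node 5: ⊤
  node 6: ⊤

⊤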